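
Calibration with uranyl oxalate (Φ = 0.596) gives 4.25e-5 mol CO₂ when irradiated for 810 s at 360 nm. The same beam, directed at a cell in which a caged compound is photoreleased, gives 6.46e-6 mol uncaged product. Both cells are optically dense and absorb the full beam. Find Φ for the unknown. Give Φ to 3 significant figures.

Φ = 0.0906

Photons absorbed by the actinometer: 4.25e-5 / 0.596 = 7.131e-5 mol.
Φ(unknown) = 6.46e-6 / 7.131e-5 = 0.0906.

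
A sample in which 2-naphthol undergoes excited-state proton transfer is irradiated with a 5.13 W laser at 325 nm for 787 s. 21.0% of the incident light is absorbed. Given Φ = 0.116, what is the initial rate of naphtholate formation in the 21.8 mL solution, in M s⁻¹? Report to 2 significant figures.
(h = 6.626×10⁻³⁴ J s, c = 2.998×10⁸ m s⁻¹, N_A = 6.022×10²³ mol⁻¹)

Photon energy at 325 nm: hc/λ = (6.626×10⁻³⁴)(2.998×10⁸)/(325×10⁻⁹) = 6.112×10⁻¹⁹ J.
Energy delivered: (5.13 W)(787 s) = 4037 J.
Photons incident: 4037 / 6.112×10⁻¹⁹ = 6.605×10²¹, i.e. 6.605×10²¹/6.022×10²³ = 0.01097 mol.
Photons absorbed: 0.210 × 0.01097 = 0.002304 mol.
Product formed: 0.116 × 0.002304 = 2.673×10⁻⁴ mol.
Rate: 2.673×10⁻⁴ mol / (787 s × 0.0218 L) = 1.6×10⁻⁵ M s⁻¹.

1.6×10⁻⁵ M s⁻¹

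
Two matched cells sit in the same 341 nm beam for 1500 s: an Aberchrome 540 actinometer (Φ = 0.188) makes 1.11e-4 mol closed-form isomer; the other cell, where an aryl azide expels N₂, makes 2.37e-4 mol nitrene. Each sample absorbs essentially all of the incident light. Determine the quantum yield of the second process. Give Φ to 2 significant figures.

Φ = 0.40

Photons absorbed by the actinometer: 1.11e-4 / 0.188 = 5.904e-4 mol.
Φ(unknown) = 2.37e-4 / 5.904e-4 = 0.40.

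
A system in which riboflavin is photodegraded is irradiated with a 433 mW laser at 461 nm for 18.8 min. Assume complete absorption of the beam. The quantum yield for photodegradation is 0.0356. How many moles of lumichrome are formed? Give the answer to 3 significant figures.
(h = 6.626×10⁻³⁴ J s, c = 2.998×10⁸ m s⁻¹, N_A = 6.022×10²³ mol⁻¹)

6.70×10⁻⁵ mol

Photon energy at 461 nm: hc/λ = (6.626×10⁻³⁴)(2.998×10⁸)/(461×10⁻⁹) = 4.309×10⁻¹⁹ J.
Energy delivered: (433 mW)(1128 s) = 488.4 J.
Photons incident: 488.4 / 4.309×10⁻¹⁹ = 1.133×10²¹, i.e. 1.133×10²¹/6.022×10²³ = 0.001881 mol.
Product: Φ × n_abs = 0.0356 × 0.001881 = 6.696×10⁻⁵ mol.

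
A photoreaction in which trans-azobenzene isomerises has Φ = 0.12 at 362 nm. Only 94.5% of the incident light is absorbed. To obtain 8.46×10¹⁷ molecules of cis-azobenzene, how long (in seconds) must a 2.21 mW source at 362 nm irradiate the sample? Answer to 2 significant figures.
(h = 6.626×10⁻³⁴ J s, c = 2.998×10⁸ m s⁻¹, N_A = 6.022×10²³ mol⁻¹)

t ≈ 1900 s

Product: 8.46×10¹⁷ / 6.022×10²³ = 1.405×10⁻⁶ mol.
Photons that must be absorbed: 1.405×10⁻⁶ / 0.12 = 1.171×10⁻⁵ mol.
Incident photons needed: 1.171×10⁻⁵ / 0.945 = 1.239×10⁻⁵ mol.
Photon energy: hc/λ = 5.487×10⁻¹⁹ J; per mole, 3.304×10⁵ J mol⁻¹.
Energy required: 1.239×10⁻⁵ × 3.304×10⁵ = 4.094 J.
Time: 4.094 J / 0.00221 W = 1900 s.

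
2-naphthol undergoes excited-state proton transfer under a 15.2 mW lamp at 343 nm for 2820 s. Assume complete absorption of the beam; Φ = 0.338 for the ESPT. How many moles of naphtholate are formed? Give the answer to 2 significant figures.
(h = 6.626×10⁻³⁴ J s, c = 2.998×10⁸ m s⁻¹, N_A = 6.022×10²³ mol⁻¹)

4.2×10⁻⁵ mol

Photon energy at 343 nm: hc/λ = (6.626×10⁻³⁴)(2.998×10⁸)/(343×10⁻⁹) = 5.791×10⁻¹⁹ J.
Energy delivered: (15.2 mW)(2820 s) = 42.86 J.
Photons incident: 42.86 / 5.791×10⁻¹⁹ = 7.401×10¹⁹, i.e. 7.401×10¹⁹/6.022×10²³ = 1.229×10⁻⁴ mol.
Product: Φ × n_abs = 0.338 × 1.229×10⁻⁴ = 4.154×10⁻⁵ mol.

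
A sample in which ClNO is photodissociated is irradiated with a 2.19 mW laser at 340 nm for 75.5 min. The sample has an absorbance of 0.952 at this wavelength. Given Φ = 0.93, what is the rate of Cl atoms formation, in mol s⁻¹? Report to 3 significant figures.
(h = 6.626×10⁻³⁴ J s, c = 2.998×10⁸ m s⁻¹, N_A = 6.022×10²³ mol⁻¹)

Photon energy at 340 nm: hc/λ = (6.626×10⁻³⁴)(2.998×10⁸)/(340×10⁻⁹) = 5.843×10⁻¹⁹ J.
Energy delivered: (2.19 mW)(4530 s) = 9.921 J.
Photons incident: 9.921 / 5.843×10⁻¹⁹ = 1.698×10¹⁹, i.e. 1.698×10¹⁹/6.022×10²³ = 2.820×10⁻⁵ mol.
Fraction absorbed: 1 − 10^(−0.952) = 0.8883.
Photons absorbed: 0.8883 × 2.820×10⁻⁵ = 2.505×10⁻⁵ mol.
Product formed: 0.93 × 2.505×10⁻⁵ = 2.330×10⁻⁵ mol.
Rate: 2.330×10⁻⁵ / 4530 s = 5.14×10⁻⁹ mol s⁻¹.

5.14×10⁻⁹ mol s⁻¹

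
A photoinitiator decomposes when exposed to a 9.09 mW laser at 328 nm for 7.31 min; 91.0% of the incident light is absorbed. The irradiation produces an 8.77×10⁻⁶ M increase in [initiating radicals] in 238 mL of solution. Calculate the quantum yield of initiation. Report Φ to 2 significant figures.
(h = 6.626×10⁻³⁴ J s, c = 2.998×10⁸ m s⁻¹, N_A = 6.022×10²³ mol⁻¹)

Φ = 0.21

Product: (8.77×10⁻⁶ M)(0.238 L) = 2.087×10⁻⁶ mol.
Photon energy at 328 nm: hc/λ = (6.626×10⁻³⁴)(2.998×10⁸)/(328×10⁻⁹) = 6.056×10⁻¹⁹ J.
Energy delivered: (9.09 mW)(438.6 s) = 3.987 J.
Photons incident: 3.987 / 6.056×10⁻¹⁹ = 6.584×10¹⁸, i.e. 6.584×10¹⁸/6.022×10²³ = 1.093×10⁻⁵ mol.
Photons absorbed: 0.910 × 1.093×10⁻⁵ = 9.946×10⁻⁶ mol.
Φ = 2.087×10⁻⁶ mol / 9.946×10⁻⁶ mol photons = 0.21.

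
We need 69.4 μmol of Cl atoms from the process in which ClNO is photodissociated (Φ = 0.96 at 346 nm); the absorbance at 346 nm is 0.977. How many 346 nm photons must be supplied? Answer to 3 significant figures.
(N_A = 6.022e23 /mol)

Product: 69.4 μmol = 6.94e-5 mol.
Photons that must be absorbed: 6.94e-5 / 0.96 = 7.229e-5 mol.
Fraction absorbed: 1 − 10^(−0.977) = 0.8946.
Incident photons needed: 7.229e-5 / 0.8946 = 8.081e-5 mol.
Photon count: 8.081e-5 × 6.022e23 = 4.87e19.

4.87e19 photons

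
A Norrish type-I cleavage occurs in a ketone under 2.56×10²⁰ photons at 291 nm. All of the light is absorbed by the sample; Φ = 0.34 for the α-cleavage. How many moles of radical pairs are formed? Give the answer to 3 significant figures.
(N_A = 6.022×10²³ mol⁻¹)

Moles of photons: 2.56×10²⁰ / 6.022×10²³ = 4.251×10⁻⁴ mol.
Product: Φ × n_abs = 0.34 × 4.251×10⁻⁴ = 1.445×10⁻⁴ mol.

1.45×10⁻⁴ mol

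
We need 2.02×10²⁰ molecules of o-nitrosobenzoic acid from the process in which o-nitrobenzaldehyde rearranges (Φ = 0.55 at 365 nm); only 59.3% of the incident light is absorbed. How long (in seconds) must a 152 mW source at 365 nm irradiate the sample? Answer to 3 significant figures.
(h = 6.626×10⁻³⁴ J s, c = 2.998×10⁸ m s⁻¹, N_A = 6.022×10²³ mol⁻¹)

t ≈ 2220 s

Product: 2.02×10²⁰ / 6.022×10²³ = 3.354×10⁻⁴ mol.
Photons that must be absorbed: 3.354×10⁻⁴ / 0.55 = 6.098×10⁻⁴ mol.
Incident photons needed: 6.098×10⁻⁴ / 0.593 = 0.001028 mol.
Photon energy: hc/λ = 5.442×10⁻¹⁹ J; per mole, 3.277×10⁵ J mol⁻¹.
Energy required: 0.001028 × 3.277×10⁵ = 336.9 J.
Time: 336.9 J / 0.152 W = 2220 s.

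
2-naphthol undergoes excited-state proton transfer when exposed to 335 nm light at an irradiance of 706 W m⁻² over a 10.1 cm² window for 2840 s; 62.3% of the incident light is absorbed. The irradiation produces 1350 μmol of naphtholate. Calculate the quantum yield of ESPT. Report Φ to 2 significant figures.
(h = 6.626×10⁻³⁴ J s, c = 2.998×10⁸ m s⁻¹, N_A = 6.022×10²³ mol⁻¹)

Product: 1350 μmol = 0.00135 mol.
Photon energy at 335 nm: hc/λ = (6.626×10⁻³⁴)(2.998×10⁸)/(335×10⁻⁹) = 5.930×10⁻¹⁹ J.
Energy delivered: (706 W m⁻²)(10.1×10⁻⁴ m²)(2840 s) = 2025 J.
Photons incident: 2025 / 5.930×10⁻¹⁹ = 3.415×10²¹, i.e. 3.415×10²¹/6.022×10²³ = 0.005671 mol.
Photons absorbed: 0.623 × 0.005671 = 0.003533 mol.
Φ = 0.00135 mol / 0.003533 mol photons = 0.38.

Φ = 0.38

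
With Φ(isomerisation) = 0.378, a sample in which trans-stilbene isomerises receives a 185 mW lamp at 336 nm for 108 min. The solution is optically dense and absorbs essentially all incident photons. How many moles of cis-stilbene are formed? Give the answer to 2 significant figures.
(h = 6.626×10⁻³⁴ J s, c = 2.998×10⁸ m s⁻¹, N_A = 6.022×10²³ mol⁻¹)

0.0013 mol

Photon energy at 336 nm: hc/λ = (6.626×10⁻³⁴)(2.998×10⁸)/(336×10⁻⁹) = 5.912×10⁻¹⁹ J.
Energy delivered: (185 mW)(6480 s) = 1199 J.
Photons incident: 1199 / 5.912×10⁻¹⁹ = 2.028×10²¹, i.e. 2.028×10²¹/6.022×10²³ = 0.003368 mol.
Product: Φ × n_abs = 0.378 × 0.003368 = 0.001273 mol.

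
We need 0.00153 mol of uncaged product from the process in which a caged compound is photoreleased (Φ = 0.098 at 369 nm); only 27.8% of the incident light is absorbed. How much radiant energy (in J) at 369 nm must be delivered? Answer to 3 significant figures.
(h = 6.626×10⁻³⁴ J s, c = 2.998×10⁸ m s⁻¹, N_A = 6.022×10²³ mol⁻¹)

Photons that must be absorbed: 0.00153 / 0.098 = 0.01561 mol.
Incident photons needed: 0.01561 / 0.278 = 0.05615 mol.
Photon energy: hc/λ = 5.383×10⁻¹⁹ J; per mole, 3.242×10⁵ J mol⁻¹.
Energy required: 0.05615 × 3.242×10⁵ = 1.82×10⁴ J.

1.82×10⁴ J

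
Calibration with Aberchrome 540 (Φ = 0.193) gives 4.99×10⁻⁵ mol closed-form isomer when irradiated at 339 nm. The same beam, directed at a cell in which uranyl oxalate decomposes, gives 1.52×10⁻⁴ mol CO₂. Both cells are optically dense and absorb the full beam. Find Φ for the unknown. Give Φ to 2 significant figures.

Φ = 0.59

Photons absorbed by the actinometer: 4.99×10⁻⁵ / 0.193 = 2.585×10⁻⁴ mol.
Φ(unknown) = 1.52×10⁻⁴ / 2.585×10⁻⁴ = 0.59.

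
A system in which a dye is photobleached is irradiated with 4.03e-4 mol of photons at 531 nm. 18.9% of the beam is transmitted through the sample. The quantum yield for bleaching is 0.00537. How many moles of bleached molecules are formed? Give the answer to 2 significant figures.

1.8e-6 mol

Fraction absorbed: 1 − 18.9/100 = 0.8110.
Photons absorbed: 0.8110 × 4.03e-4 = 3.268e-4 mol.
Product: Φ × n_abs = 0.00537 × 3.268e-4 = 1.755e-6 mol.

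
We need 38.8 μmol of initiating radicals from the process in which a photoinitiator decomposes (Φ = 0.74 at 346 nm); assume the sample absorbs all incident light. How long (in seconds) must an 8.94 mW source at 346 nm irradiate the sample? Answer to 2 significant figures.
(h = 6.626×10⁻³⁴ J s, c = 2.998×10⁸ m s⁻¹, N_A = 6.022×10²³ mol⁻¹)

t ≈ 2000 s

Product: 38.8 μmol = 3.88×10⁻⁵ mol.
Photons that must be absorbed: 3.88×10⁻⁵ / 0.74 = 5.243×10⁻⁵ mol.
Photon energy: hc/λ = 5.741×10⁻¹⁹ J; per mole, 3.457×10⁵ J mol⁻¹.
Energy required: 5.243×10⁻⁵ × 3.457×10⁵ = 18.13 J.
Time: 18.13 J / 0.00894 W = 2000 s.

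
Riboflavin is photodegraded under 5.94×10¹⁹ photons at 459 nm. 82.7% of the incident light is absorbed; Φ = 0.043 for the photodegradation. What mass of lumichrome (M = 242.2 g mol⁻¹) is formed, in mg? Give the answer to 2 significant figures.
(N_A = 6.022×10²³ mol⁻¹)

0.85 mg

Moles of photons: 5.94×10¹⁹ / 6.022×10²³ = 9.864×10⁻⁵ mol.
Photons absorbed: 0.827 × 9.864×10⁻⁵ = 8.158×10⁻⁵ mol.
Product: Φ × n_abs = 0.043 × 8.158×10⁻⁵ = 3.508×10⁻⁶ mol.
Mass: 3.508×10⁻⁶ × 242.2 = 8.496×10⁻⁴ g = 0.85 mg.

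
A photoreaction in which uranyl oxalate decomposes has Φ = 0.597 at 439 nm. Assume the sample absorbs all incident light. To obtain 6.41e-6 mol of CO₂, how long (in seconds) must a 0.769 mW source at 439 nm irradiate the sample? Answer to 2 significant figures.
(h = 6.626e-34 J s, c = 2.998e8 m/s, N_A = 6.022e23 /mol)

t ≈ 3800 s

Photons that must be absorbed: 6.41e-6 / 0.597 = 1.074e-5 mol.
Photon energy: hc/λ = 4.525e-19 J; per mole, 2.725e5 J mol⁻¹.
Energy required: 1.074e-5 × 2.725e5 = 2.927 J.
Time: 2.927 J / 0.000769 W = 3800 s.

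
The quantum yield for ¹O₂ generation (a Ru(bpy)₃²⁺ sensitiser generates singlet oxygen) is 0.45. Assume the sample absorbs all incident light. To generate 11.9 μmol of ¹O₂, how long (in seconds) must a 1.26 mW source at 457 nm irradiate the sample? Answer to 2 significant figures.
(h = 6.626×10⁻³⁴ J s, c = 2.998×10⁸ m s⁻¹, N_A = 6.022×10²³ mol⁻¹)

Product: 11.9 μmol = 1.19×10⁻⁵ mol.
Photons that must be absorbed: 1.19×10⁻⁵ / 0.45 = 2.644×10⁻⁵ mol.
Photon energy: hc/λ = 4.347×10⁻¹⁹ J; per mole, 2.618×10⁵ J mol⁻¹.
Energy required: 2.644×10⁻⁵ × 2.618×10⁵ = 6.922 J.
Time: 6.922 J / 0.00126 W = 5500 s.

t ≈ 5500 s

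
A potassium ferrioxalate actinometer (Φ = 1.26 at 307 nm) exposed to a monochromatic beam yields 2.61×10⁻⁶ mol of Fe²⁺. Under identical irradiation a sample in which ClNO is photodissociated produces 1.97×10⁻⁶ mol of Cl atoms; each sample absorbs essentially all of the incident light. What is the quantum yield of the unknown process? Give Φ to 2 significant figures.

Photons absorbed by the actinometer: 2.61×10⁻⁶ / 1.26 = 2.071×10⁻⁶ mol.
Φ(unknown) = 1.97×10⁻⁶ / 2.071×10⁻⁶ = 0.95.

Φ = 0.95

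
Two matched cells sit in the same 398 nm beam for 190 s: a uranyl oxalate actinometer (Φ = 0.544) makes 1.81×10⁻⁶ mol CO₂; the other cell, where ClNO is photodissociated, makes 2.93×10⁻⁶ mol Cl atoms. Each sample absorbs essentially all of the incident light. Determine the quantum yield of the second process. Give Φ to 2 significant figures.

Φ = 0.88

Photons absorbed by the actinometer: 1.81×10⁻⁶ / 0.544 = 3.327×10⁻⁶ mol.
Φ(unknown) = 2.93×10⁻⁶ / 3.327×10⁻⁶ = 0.88.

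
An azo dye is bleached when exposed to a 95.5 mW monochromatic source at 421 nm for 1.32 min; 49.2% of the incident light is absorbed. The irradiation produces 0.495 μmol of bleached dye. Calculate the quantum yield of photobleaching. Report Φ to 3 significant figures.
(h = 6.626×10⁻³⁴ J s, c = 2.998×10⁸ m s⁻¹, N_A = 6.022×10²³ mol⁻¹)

Φ = 0.0378

Product: 0.495 μmol = 4.95×10⁻⁷ mol.
Photon energy at 421 nm: hc/λ = (6.626×10⁻³⁴)(2.998×10⁸)/(421×10⁻⁹) = 4.718×10⁻¹⁹ J.
Energy delivered: (95.5 mW)(79.2 s) = 7.564 J.
Photons incident: 7.564 / 4.718×10⁻¹⁹ = 1.603×10¹⁹, i.e. 1.603×10¹⁹/6.022×10²³ = 2.662×10⁻⁵ mol.
Photons absorbed: 0.492 × 2.662×10⁻⁵ = 1.310×10⁻⁵ mol.
Φ = 4.95×10⁻⁷ mol / 1.310×10⁻⁵ mol photons = 0.0378.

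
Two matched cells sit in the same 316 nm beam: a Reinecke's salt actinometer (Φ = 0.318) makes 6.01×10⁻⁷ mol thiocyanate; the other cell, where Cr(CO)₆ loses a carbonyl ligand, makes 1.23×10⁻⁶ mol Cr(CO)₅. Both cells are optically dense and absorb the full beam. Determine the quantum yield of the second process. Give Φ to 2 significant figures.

Φ = 0.65

Photons absorbed by the actinometer: 6.01×10⁻⁷ / 0.318 = 1.890×10⁻⁶ mol.
Φ(unknown) = 1.23×10⁻⁶ / 1.890×10⁻⁶ = 0.65.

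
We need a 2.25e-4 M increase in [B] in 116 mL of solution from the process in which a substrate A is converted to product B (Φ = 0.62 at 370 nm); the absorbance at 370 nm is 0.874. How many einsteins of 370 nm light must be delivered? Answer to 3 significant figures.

4.86e-5 einstein

Product: (2.25e-4 M)(0.116 L) = 2.610e-5 mol.
Photons that must be absorbed: 2.610e-5 / 0.62 = 4.210e-5 mol.
Fraction absorbed: 1 − 10^(−0.874) = 0.8663.
Incident photons needed: 4.210e-5 / 0.8663 = 4.860e-5 mol.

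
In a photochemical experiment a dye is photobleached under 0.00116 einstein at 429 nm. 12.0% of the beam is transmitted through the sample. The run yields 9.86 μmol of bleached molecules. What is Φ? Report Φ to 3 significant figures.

Product: 9.86 μmol = 9.86×10⁻⁶ mol.
Fraction absorbed: 1 − 12.0/100 = 0.8800.
Photons absorbed: 0.8800 × 0.00116 = 0.001021 mol.
Φ = 9.86×10⁻⁶ mol / 0.001021 mol photons = 0.00966.

Φ = 0.00966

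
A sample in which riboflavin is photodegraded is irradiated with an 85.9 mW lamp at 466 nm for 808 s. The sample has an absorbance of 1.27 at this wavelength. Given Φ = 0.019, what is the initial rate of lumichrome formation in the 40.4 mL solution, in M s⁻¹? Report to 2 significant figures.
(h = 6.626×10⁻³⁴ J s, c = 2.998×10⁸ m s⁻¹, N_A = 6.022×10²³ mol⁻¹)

1.5×10⁻⁷ M s⁻¹

Photon energy at 466 nm: hc/λ = (6.626×10⁻³⁴)(2.998×10⁸)/(466×10⁻⁹) = 4.263×10⁻¹⁹ J.
Energy delivered: (85.9 mW)(808 s) = 69.41 J.
Photons incident: 69.41 / 4.263×10⁻¹⁹ = 1.628×10²⁰, i.e. 1.628×10²⁰/6.022×10²³ = 2.703×10⁻⁴ mol.
Fraction absorbed: 1 − 10^(−1.27) = 0.9463.
Photons absorbed: 0.9463 × 2.703×10⁻⁴ = 2.558×10⁻⁴ mol.
Product formed: 0.019 × 2.558×10⁻⁴ = 4.860×10⁻⁶ mol.
Rate: 4.860×10⁻⁶ mol / (808 s × 0.0404 L) = 1.5×10⁻⁷ M s⁻¹.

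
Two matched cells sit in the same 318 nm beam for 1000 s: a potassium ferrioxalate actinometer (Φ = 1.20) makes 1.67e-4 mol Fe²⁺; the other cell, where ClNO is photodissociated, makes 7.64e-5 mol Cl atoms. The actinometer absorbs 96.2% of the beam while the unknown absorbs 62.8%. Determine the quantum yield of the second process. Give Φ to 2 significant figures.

Φ = 0.84

Photons absorbed by the actinometer: 1.67e-4 / 1.20 = 1.392e-4 mol.
Incident flux: 1.392e-4 / 0.962 = 1.447e-4 einstein.
Absorbed by unknown: 0.628 × 1.447e-4 = 9.087e-5 mol.
Φ(unknown) = 7.64e-5 / 9.087e-5 = 0.84.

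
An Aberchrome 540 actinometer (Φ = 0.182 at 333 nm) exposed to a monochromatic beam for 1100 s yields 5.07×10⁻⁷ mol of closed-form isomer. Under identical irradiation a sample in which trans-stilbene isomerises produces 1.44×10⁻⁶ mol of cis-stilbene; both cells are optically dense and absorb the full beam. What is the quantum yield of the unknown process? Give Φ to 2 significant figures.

Φ = 0.52

Photons absorbed by the actinometer: 5.07×10⁻⁷ / 0.182 = 2.786×10⁻⁶ mol.
Φ(unknown) = 1.44×10⁻⁶ / 2.786×10⁻⁶ = 0.52.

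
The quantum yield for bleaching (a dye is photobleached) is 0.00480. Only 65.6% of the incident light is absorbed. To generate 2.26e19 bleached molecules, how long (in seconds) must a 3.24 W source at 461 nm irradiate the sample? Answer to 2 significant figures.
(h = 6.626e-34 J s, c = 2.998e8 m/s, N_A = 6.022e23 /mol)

t ≈ 950 s

Product: 2.26e19 / 6.022e23 = 3.753e-5 mol.
Photons that must be absorbed: 3.753e-5 / 0.00480 = 0.007819 mol.
Incident photons needed: 0.007819 / 0.656 = 0.01192 mol.
Photon energy: hc/λ = 4.309e-19 J; per mole, 2.595e5 J mol⁻¹.
Energy required: 0.01192 × 2.595e5 = 3093 J.
Time: 3093 J / 3.24 W = 950 s.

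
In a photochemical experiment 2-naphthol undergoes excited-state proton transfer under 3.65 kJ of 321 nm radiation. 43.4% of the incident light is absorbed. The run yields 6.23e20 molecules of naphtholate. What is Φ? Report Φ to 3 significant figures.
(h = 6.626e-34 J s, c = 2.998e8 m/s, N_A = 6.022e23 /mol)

Φ = 0.243

Product: 6.23e20 / 6.022e23 = 0.001035 mol.
Photon energy at 321 nm: hc/λ = (6.626e-34)(2.998e8)/(321e-9) = 6.188e-19 J.
Incident energy: 3.65 kJ = 3650 J.
Photons incident: 3650 / 6.188e-19 = 5.899e21, i.e. 5.899e21/6.022e23 = 0.009796 mol.
Photons absorbed: 0.434 × 0.009796 = 0.004251 mol.
Φ = 0.001035 mol / 0.004251 mol photons = 0.243.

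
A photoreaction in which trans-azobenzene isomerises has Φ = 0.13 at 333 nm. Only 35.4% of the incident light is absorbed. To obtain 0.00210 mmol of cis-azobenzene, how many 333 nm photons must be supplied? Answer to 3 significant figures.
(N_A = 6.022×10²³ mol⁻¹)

2.75×10¹⁹ photons

Product: 0.00210 mmol = 2.10×10⁻⁶ mol.
Photons that must be absorbed: 2.10×10⁻⁶ / 0.13 = 1.615×10⁻⁵ mol.
Incident photons needed: 1.615×10⁻⁵ / 0.354 = 4.562×10⁻⁵ mol.
Photon count: 4.562×10⁻⁵ × 6.022×10²³ = 2.75×10¹⁹.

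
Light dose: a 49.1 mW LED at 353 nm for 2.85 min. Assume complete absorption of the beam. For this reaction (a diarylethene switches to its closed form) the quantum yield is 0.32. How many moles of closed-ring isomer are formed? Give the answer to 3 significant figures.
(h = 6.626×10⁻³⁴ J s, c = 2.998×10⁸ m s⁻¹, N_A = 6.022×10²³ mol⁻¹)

Photon energy at 353 nm: hc/λ = (6.626×10⁻³⁴)(2.998×10⁸)/(353×10⁻⁹) = 5.627×10⁻¹⁹ J.
Energy delivered: (49.1 mW)(171 s) = 8.396 J.
Photons incident: 8.396 / 5.627×10⁻¹⁹ = 1.492×10¹⁹, i.e. 1.492×10¹⁹/6.022×10²³ = 2.478×10⁻⁵ mol.
Product: Φ × n_abs = 0.32 × 2.478×10⁻⁵ = 7.930×10⁻⁶ mol.

7.93×10⁻⁶ mol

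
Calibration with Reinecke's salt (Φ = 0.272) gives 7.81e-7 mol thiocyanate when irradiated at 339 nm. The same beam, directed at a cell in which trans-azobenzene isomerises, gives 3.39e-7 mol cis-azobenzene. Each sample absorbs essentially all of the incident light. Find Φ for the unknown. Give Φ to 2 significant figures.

Photons absorbed by the actinometer: 7.81e-7 / 0.272 = 2.871e-6 mol.
Φ(unknown) = 3.39e-7 / 2.871e-6 = 0.12.

Φ = 0.12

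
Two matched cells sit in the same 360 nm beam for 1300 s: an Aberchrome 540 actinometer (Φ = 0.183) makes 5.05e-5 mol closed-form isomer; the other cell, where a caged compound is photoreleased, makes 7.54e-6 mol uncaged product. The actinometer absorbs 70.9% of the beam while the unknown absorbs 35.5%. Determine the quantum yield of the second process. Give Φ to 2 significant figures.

Φ = 0.055

Photons absorbed by the actinometer: 5.05e-5 / 0.183 = 2.760e-4 mol.
Incident flux: 2.760e-4 / 0.709 = 3.893e-4 einstein.
Absorbed by unknown: 0.355 × 3.893e-4 = 1.382e-4 mol.
Φ(unknown) = 7.54e-6 / 1.382e-4 = 0.055.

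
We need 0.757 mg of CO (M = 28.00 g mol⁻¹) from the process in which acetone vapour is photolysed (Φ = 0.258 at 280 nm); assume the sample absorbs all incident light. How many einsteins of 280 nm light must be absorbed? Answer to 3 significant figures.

1.05×10⁻⁴ einstein

Product: 0.757 mg / 28.00 g mol⁻¹ = 2.704×10⁻⁵ mol.
Photons that must be absorbed: 2.704×10⁻⁵ / 0.258 = 1.048×10⁻⁴ mol.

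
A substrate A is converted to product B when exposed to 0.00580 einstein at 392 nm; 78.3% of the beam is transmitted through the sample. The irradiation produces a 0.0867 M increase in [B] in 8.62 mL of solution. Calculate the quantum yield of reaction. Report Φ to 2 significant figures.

Product: (0.0867 M)(0.00862 L) = 7.474e-4 mol.
Fraction absorbed: 1 − 78.3/100 = 0.2170.
Photons absorbed: 0.2170 × 0.00580 = 0.001259 mol.
Φ = 7.474e-4 mol / 0.001259 mol photons = 0.59.

Φ = 0.59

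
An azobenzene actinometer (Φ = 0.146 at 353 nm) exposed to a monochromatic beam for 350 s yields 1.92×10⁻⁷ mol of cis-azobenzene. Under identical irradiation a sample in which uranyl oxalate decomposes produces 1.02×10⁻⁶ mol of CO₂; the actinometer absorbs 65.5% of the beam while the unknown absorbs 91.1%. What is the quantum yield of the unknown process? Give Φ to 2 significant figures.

Φ = 0.56

Photons absorbed by the actinometer: 1.92×10⁻⁷ / 0.146 = 1.315×10⁻⁶ mol.
Incident flux: 1.315×10⁻⁶ / 0.655 = 2.008×10⁻⁶ einstein.
Absorbed by unknown: 0.911 × 2.008×10⁻⁶ = 1.829×10⁻⁶ mol.
Φ(unknown) = 1.02×10⁻⁶ / 1.829×10⁻⁶ = 0.56.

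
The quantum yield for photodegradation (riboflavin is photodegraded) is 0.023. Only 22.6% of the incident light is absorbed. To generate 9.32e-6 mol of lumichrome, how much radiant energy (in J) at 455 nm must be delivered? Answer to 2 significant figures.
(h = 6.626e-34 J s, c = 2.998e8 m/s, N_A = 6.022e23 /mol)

Photons that must be absorbed: 9.32e-6 / 0.023 = 4.052e-4 mol.
Incident photons needed: 4.052e-4 / 0.226 = 0.001793 mol.
Photon energy: hc/λ = 4.366e-19 J; per mole, 2.629e5 J mol⁻¹.
Energy required: 0.001793 × 2.629e5 = 470 J.

470 J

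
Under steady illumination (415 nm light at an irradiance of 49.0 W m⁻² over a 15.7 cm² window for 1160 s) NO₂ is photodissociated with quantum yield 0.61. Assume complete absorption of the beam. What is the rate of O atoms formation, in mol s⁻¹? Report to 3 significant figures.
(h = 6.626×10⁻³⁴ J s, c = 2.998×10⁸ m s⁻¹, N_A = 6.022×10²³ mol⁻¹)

Photon energy at 415 nm: hc/λ = (6.626×10⁻³⁴)(2.998×10⁸)/(415×10⁻⁹) = 4.787×10⁻¹⁹ J.
Energy delivered: (49.0 W m⁻²)(15.7×10⁻⁴ m²)(1160 s) = 89.24 J.
Photons incident: 89.24 / 4.787×10⁻¹⁹ = 1.864×10²⁰, i.e. 1.864×10²⁰/6.022×10²³ = 3.095×10⁻⁴ mol.
Product formed: 0.61 × 3.095×10⁻⁴ = 1.888×10⁻⁴ mol.
Rate: 1.888×10⁻⁴ / 1160 s = 1.63×10⁻⁷ mol s⁻¹.

1.63×10⁻⁷ mol s⁻¹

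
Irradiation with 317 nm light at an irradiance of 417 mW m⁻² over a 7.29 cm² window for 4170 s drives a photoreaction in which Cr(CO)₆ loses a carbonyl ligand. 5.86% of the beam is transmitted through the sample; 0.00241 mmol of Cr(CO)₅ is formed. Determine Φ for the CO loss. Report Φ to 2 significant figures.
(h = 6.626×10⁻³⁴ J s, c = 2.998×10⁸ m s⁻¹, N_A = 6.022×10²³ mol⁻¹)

Product: 0.00241 mmol = 2.41×10⁻⁶ mol.
Photon energy at 317 nm: hc/λ = (6.626×10⁻³⁴)(2.998×10⁸)/(317×10⁻⁹) = 6.266×10⁻¹⁹ J.
Energy delivered: (417 mW m⁻²)(7.29×10⁻⁴ m²)(4170 s) = 1.268 J.
Photons incident: 1.268 / 6.266×10⁻¹⁹ = 2.024×10¹⁸, i.e. 2.024×10¹⁸/6.022×10²³ = 3.361×10⁻⁶ mol.
Fraction absorbed: 1 − 5.86/100 = 0.9414.
Photons absorbed: 0.9414 × 3.361×10⁻⁶ = 3.164×10⁻⁶ mol.
Φ = 2.41×10⁻⁶ mol / 3.164×10⁻⁶ mol photons = 0.76.

Φ = 0.76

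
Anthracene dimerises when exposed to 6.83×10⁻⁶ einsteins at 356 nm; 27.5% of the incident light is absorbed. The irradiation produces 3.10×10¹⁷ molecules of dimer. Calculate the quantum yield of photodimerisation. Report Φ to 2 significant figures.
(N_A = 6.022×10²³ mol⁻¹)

Φ = 0.27

Product: 3.10×10¹⁷ / 6.022×10²³ = 5.148×10⁻⁷ mol.
Photons absorbed: 0.275 × 6.83×10⁻⁶ = 1.878×10⁻⁶ mol.
Φ = 5.148×10⁻⁷ mol / 1.878×10⁻⁶ mol photons = 0.27.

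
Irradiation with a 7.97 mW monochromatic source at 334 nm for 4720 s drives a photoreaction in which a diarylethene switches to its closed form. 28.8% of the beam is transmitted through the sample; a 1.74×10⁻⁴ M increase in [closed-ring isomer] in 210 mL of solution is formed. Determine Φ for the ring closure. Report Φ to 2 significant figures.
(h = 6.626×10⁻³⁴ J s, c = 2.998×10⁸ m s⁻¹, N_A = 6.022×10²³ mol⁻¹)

Product: (1.74×10⁻⁴ M)(0.21 L) = 3.654×10⁻⁵ mol.
Photon energy at 334 nm: hc/λ = (6.626×10⁻³⁴)(2.998×10⁸)/(334×10⁻⁹) = 5.948×10⁻¹⁹ J.
Energy delivered: (7.97 mW)(4720 s) = 37.62 J.
Photons incident: 37.62 / 5.948×10⁻¹⁹ = 6.325×10¹⁹, i.e. 6.325×10¹⁹/6.022×10²³ = 1.050×10⁻⁴ mol.
Fraction absorbed: 1 − 28.8/100 = 0.7120.
Photons absorbed: 0.7120 × 1.050×10⁻⁴ = 7.476×10⁻⁵ mol.
Φ = 3.654×10⁻⁵ mol / 7.476×10⁻⁵ mol photons = 0.49.

Φ = 0.49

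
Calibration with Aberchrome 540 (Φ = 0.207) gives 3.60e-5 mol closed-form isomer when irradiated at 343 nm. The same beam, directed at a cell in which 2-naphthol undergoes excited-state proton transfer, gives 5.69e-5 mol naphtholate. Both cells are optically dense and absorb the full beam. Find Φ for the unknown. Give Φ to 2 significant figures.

Photons absorbed by the actinometer: 3.60e-5 / 0.207 = 1.739e-4 mol.
Φ(unknown) = 5.69e-5 / 1.739e-4 = 0.33.

Φ = 0.33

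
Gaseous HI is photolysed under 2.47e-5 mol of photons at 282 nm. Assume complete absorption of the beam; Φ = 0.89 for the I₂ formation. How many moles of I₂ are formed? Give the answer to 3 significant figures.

Product: Φ × n_abs = 0.89 × 2.47e-5 = 2.198e-5 mol.

2.20e-5 mol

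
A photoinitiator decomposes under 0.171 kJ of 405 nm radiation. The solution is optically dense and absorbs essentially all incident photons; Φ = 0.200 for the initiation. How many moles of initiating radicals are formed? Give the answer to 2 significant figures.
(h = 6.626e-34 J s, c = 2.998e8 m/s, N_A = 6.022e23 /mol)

Photon energy at 405 nm: hc/λ = (6.626e-34)(2.998e8)/(405e-9) = 4.905e-19 J.
Incident energy: 0.171 kJ = 171 J.
Photons incident: 171 / 4.905e-19 = 3.486e20, i.e. 3.486e20/6.022e23 = 5.789e-4 mol.
Product: Φ × n_abs = 0.200 × 5.789e-4 = 1.158e-4 mol.

1.2e-4 mol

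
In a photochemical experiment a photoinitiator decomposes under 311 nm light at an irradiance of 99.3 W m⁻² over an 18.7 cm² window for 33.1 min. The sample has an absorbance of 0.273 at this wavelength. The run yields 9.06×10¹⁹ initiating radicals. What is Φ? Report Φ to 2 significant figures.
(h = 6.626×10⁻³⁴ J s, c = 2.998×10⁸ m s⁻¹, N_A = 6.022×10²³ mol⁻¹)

Φ = 0.34

Product: 9.06×10¹⁹ / 6.022×10²³ = 1.504×10⁻⁴ mol.
Photon energy at 311 nm: hc/λ = (6.626×10⁻³⁴)(2.998×10⁸)/(311×10⁻⁹) = 6.387×10⁻¹⁹ J.
Energy delivered: (99.3 W m⁻²)(18.7×10⁻⁴ m²)(1986 s) = 368.8 J.
Photons incident: 368.8 / 6.387×10⁻¹⁹ = 5.774×10²⁰, i.e. 5.774×10²⁰/6.022×10²³ = 9.588×10⁻⁴ mol.
Fraction absorbed: 1 − 10^(−0.273) = 0.4667.
Photons absorbed: 0.4667 × 9.588×10⁻⁴ = 4.475×10⁻⁴ mol.
Φ = 1.504×10⁻⁴ mol / 4.475×10⁻⁴ mol photons = 0.34.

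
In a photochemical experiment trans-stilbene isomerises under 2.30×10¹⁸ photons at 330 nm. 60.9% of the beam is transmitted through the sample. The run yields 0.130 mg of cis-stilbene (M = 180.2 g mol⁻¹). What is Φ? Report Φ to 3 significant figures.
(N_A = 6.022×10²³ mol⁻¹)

Product: 0.130 mg / 180.2 g mol⁻¹ = 7.214×10⁻⁷ mol.
Moles of photons: 2.30×10¹⁸ / 6.022×10²³ = 3.819×10⁻⁶ mol.
Fraction absorbed: 1 − 60.9/100 = 0.3910.
Photons absorbed: 0.3910 × 3.819×10⁻⁶ = 1.493×10⁻⁶ mol.
Φ = 7.214×10⁻⁷ mol / 1.493×10⁻⁶ mol photons = 0.483.

Φ = 0.483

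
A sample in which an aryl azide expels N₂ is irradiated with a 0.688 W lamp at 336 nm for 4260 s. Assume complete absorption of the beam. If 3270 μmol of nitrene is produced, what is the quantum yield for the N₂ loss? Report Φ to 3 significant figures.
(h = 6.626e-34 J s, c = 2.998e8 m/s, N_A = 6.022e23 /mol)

Φ = 0.397

Product: 3270 μmol = 0.00327 mol.
Photon energy at 336 nm: hc/λ = (6.626e-34)(2.998e8)/(336e-9) = 5.912e-19 J.
Energy delivered: (0.688 W)(4260 s) = 2931 J.
Photons incident: 2931 / 5.912e-19 = 4.958e21, i.e. 4.958e21/6.022e23 = 0.008233 mol.
Φ = 0.00327 mol / 0.008233 mol photons = 0.397.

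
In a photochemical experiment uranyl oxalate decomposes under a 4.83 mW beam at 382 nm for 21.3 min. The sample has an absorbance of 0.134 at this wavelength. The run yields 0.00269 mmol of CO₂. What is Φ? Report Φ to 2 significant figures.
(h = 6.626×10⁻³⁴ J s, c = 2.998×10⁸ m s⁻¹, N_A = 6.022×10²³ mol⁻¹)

Product: 0.00269 mmol = 2.69×10⁻⁶ mol.
Photon energy at 382 nm: hc/λ = (6.626×10⁻³⁴)(2.998×10⁸)/(382×10⁻⁹) = 5.200×10⁻¹⁹ J.
Energy delivered: (4.83 mW)(1278 s) = 6.173 J.
Photons incident: 6.173 / 5.200×10⁻¹⁹ = 1.187×10¹⁹, i.e. 1.187×10¹⁹/6.022×10²³ = 1.971×10⁻⁵ mol.
Fraction absorbed: 1 − 10^(−0.134) = 0.2655.
Photons absorbed: 0.2655 × 1.971×10⁻⁵ = 5.233×10⁻⁶ mol.
Φ = 2.69×10⁻⁶ mol / 5.233×10⁻⁶ mol photons = 0.51.

Φ = 0.51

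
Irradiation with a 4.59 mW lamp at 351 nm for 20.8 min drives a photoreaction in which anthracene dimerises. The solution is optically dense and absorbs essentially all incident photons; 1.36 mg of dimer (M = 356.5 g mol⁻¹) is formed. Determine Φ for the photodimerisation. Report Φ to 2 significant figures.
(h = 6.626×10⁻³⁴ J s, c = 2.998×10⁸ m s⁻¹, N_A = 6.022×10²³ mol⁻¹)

Φ = 0.23

Product: 1.36 mg / 356.5 g mol⁻¹ = 3.815×10⁻⁶ mol.
Photon energy at 351 nm: hc/λ = (6.626×10⁻³⁴)(2.998×10⁸)/(351×10⁻⁹) = 5.659×10⁻¹⁹ J.
Energy delivered: (4.59 mW)(1248 s) = 5.728 J.
Photons incident: 5.728 / 5.659×10⁻¹⁹ = 1.012×10¹⁹, i.e. 1.012×10¹⁹/6.022×10²³ = 1.681×10⁻⁵ mol.
Φ = 3.815×10⁻⁶ mol / 1.681×10⁻⁵ mol photons = 0.23.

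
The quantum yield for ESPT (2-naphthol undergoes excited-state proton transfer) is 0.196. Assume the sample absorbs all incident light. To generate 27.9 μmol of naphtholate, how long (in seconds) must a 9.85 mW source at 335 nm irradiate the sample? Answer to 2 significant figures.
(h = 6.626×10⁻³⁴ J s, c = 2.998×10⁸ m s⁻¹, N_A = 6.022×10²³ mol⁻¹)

t ≈ 5200 s

Product: 27.9 μmol = 2.79×10⁻⁵ mol.
Photons that must be absorbed: 2.79×10⁻⁵ / 0.196 = 1.423×10⁻⁴ mol.
Photon energy: hc/λ = 5.930×10⁻¹⁹ J; per mole, 3.571×10⁵ J mol⁻¹.
Energy required: 1.423×10⁻⁴ × 3.571×10⁵ = 50.82 J.
Time: 50.82 J / 0.00985 W = 5200 s.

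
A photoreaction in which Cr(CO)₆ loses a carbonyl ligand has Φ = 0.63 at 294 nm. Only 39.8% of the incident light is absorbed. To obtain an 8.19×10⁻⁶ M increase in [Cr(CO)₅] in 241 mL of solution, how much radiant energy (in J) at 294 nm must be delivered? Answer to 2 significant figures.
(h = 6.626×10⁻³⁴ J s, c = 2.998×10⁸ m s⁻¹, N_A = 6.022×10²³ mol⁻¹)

Product: (8.19×10⁻⁶ M)(0.241 L) = 1.974×10⁻⁶ mol.
Photons that must be absorbed: 1.974×10⁻⁶ / 0.63 = 3.133×10⁻⁶ mol.
Incident photons needed: 3.133×10⁻⁶ / 0.398 = 7.872×10⁻⁶ mol.
Photon energy: hc/λ = 6.757×10⁻¹⁹ J; per mole, 4.069×10⁵ J mol⁻¹.
Energy required: 7.872×10⁻⁶ × 4.069×10⁵ = 3.2 J.

3.2 J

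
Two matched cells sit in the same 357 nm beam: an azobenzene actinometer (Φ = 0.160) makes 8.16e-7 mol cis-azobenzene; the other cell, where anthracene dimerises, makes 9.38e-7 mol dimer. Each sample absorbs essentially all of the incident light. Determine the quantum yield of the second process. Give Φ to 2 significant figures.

Φ = 0.18

Photons absorbed by the actinometer: 8.16e-7 / 0.160 = 5.100e-6 mol.
Φ(unknown) = 9.38e-7 / 5.100e-6 = 0.18.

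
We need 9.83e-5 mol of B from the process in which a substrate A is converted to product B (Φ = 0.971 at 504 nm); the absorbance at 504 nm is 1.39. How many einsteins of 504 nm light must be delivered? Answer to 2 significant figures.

1.1e-4 einstein

Photons that must be absorbed: 9.83e-5 / 0.971 = 1.012e-4 mol.
Fraction absorbed: 1 − 10^(−1.39) = 0.9593.
Incident photons needed: 1.012e-4 / 0.9593 = 1.055e-4 mol.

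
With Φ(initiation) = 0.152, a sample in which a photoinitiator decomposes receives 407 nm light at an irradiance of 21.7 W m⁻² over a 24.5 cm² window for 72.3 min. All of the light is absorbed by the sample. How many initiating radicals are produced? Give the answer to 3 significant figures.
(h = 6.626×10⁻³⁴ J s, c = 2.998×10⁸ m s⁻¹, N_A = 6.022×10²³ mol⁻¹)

Photon energy at 407 nm: hc/λ = (6.626×10⁻³⁴)(2.998×10⁸)/(407×10⁻⁹) = 4.881×10⁻¹⁹ J.
Energy delivered: (21.7 W m⁻²)(24.5×10⁻⁴ m²)(4338 s) = 230.6 J.
Photons incident: 230.6 / 4.881×10⁻¹⁹ = 4.724×10²⁰, i.e. 4.724×10²⁰/6.022×10²³ = 7.845×10⁻⁴ mol.
Product: Φ × n_abs = 0.152 × 7.845×10⁻⁴ = 1.192×10⁻⁴ mol.
As a count: 1.192×10⁻⁴ × 6.022×10²³ = 7.18×10¹⁹.

7.18×10¹⁹ initiating radicals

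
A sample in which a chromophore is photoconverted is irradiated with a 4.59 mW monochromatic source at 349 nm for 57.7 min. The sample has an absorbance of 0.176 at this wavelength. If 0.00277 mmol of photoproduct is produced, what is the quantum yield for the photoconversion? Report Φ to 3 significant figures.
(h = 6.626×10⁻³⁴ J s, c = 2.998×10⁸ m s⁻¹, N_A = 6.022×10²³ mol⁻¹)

Product: 0.00277 mmol = 2.77×10⁻⁶ mol.
Photon energy at 349 nm: hc/λ = (6.626×10⁻³⁴)(2.998×10⁸)/(349×10⁻⁹) = 5.692×10⁻¹⁹ J.
Energy delivered: (4.59 mW)(3462 s) = 15.89 J.
Photons incident: 15.89 / 5.692×10⁻¹⁹ = 2.792×10¹⁹, i.e. 2.792×10¹⁹/6.022×10²³ = 4.636×10⁻⁵ mol.
Fraction absorbed: 1 − 10^(−0.176) = 0.3332.
Photons absorbed: 0.3332 × 4.636×10⁻⁵ = 1.545×10⁻⁵ mol.
Φ = 2.77×10⁻⁶ mol / 1.545×10⁻⁵ mol photons = 0.179.

Φ = 0.179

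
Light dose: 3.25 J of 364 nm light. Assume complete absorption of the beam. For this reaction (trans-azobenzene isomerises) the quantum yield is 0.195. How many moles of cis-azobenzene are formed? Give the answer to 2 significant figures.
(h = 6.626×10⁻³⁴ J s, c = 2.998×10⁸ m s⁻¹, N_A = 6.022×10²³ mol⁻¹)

1.9×10⁻⁶ mol

Photon energy at 364 nm: hc/λ = (6.626×10⁻³⁴)(2.998×10⁸)/(364×10⁻⁹) = 5.457×10⁻¹⁹ J.
Photons incident: 3.25 / 5.457×10⁻¹⁹ = 5.956×10¹⁸, i.e. 5.956×10¹⁸/6.022×10²³ = 9.890×10⁻⁶ mol.
Product: Φ × n_abs = 0.195 × 9.890×10⁻⁶ = 1.929×10⁻⁶ mol.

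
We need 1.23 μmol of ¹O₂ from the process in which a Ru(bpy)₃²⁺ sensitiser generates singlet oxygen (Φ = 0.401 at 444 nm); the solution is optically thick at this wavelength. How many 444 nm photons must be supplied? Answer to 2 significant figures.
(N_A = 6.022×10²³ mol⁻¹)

Product: 1.23 μmol = 1.23×10⁻⁶ mol.
Photons that must be absorbed: 1.23×10⁻⁶ / 0.401 = 3.067×10⁻⁶ mol.
Photon count: 3.067×10⁻⁶ × 6.022×10²³ = 1.8×10¹⁸.

1.8×10¹⁸ photons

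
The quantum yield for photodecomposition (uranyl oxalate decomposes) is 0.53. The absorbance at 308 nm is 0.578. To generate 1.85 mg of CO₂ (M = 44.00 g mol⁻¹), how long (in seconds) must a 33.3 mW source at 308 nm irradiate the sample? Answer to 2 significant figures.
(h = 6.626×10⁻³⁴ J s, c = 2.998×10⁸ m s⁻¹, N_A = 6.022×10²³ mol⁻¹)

Product: 1.85 mg / 44.00 g mol⁻¹ = 4.205×10⁻⁵ mol.
Photons that must be absorbed: 4.205×10⁻⁵ / 0.53 = 7.934×10⁻⁵ mol.
Fraction absorbed: 1 − 10^(−0.578) = 0.7358.
Incident photons needed: 7.934×10⁻⁵ / 0.7358 = 1.078×10⁻⁴ mol.
Photon energy: hc/λ = 6.450×10⁻¹⁹ J; per mole, 3.884×10⁵ J mol⁻¹.
Energy required: 1.078×10⁻⁴ × 3.884×10⁵ = 41.87 J.
Time: 41.87 J / 0.0333 W = 1300 s.

t ≈ 1300 s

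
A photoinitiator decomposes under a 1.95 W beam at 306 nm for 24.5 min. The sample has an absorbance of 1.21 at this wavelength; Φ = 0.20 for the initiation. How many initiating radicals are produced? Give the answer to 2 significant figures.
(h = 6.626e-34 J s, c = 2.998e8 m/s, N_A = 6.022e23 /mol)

Photon energy at 306 nm: hc/λ = (6.626e-34)(2.998e8)/(306e-9) = 6.492e-19 J.
Energy delivered: (1.95 W)(1470 s) = 2867 J.
Photons incident: 2867 / 6.492e-19 = 4.416e21, i.e. 4.416e21/6.022e23 = 0.007333 mol.
Fraction absorbed: 1 − 10^(−1.21) = 0.9383.
Photons absorbed: 0.9383 × 0.007333 = 0.006881 mol.
Product: Φ × n_abs = 0.20 × 0.006881 = 0.001376 mol.
As a count: 0.001376 × 6.022e23 = 8.3e20.

8.3e20 initiating radicals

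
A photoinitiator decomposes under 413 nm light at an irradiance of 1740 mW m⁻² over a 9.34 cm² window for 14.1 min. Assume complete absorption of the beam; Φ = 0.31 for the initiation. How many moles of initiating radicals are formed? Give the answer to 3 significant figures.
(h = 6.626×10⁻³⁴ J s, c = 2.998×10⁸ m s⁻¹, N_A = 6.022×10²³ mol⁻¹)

Photon energy at 413 nm: hc/λ = (6.626×10⁻³⁴)(2.998×10⁸)/(413×10⁻⁹) = 4.810×10⁻¹⁹ J.
Energy delivered: (1740 mW m⁻²)(9.34×10⁻⁴ m²)(846 s) = 1.375 J.
Photons incident: 1.375 / 4.810×10⁻¹⁹ = 2.859×10¹⁸, i.e. 2.859×10¹⁸/6.022×10²³ = 4.748×10⁻⁶ mol.
Product: Φ × n_abs = 0.31 × 4.748×10⁻⁶ = 1.472×10⁻⁶ mol.

1.47×10⁻⁶ mol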